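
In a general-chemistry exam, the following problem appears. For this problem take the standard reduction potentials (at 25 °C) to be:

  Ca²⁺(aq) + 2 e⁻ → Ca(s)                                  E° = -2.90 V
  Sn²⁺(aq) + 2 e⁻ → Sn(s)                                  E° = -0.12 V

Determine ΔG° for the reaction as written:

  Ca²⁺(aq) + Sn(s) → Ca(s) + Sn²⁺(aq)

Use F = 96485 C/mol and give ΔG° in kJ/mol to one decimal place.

As written, Ca²⁺/Ca is reduced (cathode) and Sn²⁺/Sn is oxidised (anode), so E°cell = (-2.90) − (-0.12) = -2.78 V.
Balancing electrons gives n = 2.
ΔG° = −nFE° = −(2)(96485)(-2.78) = 536,457 J = +536.5 kJ/mol.

+536.5 kJ/mol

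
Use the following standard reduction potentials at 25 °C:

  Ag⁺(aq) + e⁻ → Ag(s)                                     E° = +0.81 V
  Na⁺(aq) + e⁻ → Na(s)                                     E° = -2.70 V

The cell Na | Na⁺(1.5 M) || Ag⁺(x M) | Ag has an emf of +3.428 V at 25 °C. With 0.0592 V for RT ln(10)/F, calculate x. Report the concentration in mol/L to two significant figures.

Ag⁺/Ag is the cathode, Na⁺/Na the anode: E°cell = +3.51 V, n = 1.
Overall reaction: Ag⁺(aq) + Na(s) → Ag(s) + Na⁺(aq); Q = [Na⁺]^1/[Ag⁺]^1.
From E = E° − (0.0592/n) log Q: log Q = (E° − E)·n/0.0592 = (+3.51 − (+3.428))·1/0.0592 = 1.3851.
So 1·log[Ag⁺] = 1·log(1.5) − log Q = 0.1761 − (1.3851) = -1.2090; [Ag⁺] = 10^(-1.2090) ≈ 0.062 M.

0.062 M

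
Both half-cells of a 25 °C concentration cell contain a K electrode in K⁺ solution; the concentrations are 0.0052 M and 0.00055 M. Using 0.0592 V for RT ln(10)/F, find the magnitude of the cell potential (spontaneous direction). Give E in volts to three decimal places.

For a concentration cell E°cell = 0. The 0.0052 M side is the cathode (reduction is favoured where [K⁺] is higher).
With n = 1, E = −(0.0592/1) log([K⁺]ₐₙ/[K⁺]꜀ₐₜ) = −(0.0592/1) log(0.00055/0.0052) = −(0.0592/1)(-0.976) = +0.058 V.

+0.058 V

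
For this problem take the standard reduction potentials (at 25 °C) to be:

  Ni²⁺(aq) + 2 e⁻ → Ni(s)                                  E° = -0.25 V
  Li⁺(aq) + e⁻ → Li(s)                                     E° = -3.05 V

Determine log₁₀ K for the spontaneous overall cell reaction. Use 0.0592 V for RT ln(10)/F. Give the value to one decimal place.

94.6

Cathode: Ni²⁺/Ni; anode: Li⁺/Li. E°cell = +2.80 V, n = 2.
log K = nE°cell / 0.0592 = (2)(+2.80) / 0.0592 = 94.6.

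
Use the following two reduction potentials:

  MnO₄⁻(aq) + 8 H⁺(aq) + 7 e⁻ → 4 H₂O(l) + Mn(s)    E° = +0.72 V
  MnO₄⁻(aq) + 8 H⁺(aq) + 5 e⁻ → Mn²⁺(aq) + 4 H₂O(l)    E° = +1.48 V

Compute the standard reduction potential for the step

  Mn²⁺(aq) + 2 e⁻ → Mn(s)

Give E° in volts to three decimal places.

Sequential free energies add, so n₃E°₃ = n₁E°₁ + n₂E°₂.
With n₃ = 7, and the known step contributing 5×(+1.48) V, the unknown satisfies 2·E° = 7×(+0.72) − 5×(+1.48) = -2.360.
E° = -2.360 / 2 = -1.180 V.

-1.180 V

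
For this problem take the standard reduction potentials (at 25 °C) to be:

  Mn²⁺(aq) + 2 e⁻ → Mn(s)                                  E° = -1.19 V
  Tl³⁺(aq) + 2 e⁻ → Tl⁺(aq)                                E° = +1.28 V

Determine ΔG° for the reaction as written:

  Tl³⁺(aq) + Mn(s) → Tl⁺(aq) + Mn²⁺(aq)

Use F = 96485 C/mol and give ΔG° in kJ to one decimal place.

As written, Tl³⁺/Tl⁺ is reduced (cathode) and Mn²⁺/Mn is oxidised (anode), so E°cell = (+1.28) − (-1.19) = +2.47 V.
Balancing electrons gives n = 2.
ΔG° = −nFE° = −(2)(96485)(+2.47) = -476,636 J = -476.6 kJ.

-476.6 kJ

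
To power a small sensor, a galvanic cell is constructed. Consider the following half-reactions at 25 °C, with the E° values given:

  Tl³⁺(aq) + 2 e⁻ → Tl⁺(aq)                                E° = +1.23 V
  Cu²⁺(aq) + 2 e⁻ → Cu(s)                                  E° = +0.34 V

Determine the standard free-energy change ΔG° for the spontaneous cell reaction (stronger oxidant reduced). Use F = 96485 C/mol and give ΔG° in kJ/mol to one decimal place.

-171.7 kJ/mol

Tl³⁺/Tl⁺ (E° = +1.23 V) is the cathode; Cu²⁺/Cu (E° = +0.34 V) is the anode, so E°cell = +0.89 V.
Balancing electrons gives n = 2 (lcm of 2 and 2).
ΔG° = −nFE° = −(2)(96485)(+0.89) = -171,743 J = -171.7 kJ/mol.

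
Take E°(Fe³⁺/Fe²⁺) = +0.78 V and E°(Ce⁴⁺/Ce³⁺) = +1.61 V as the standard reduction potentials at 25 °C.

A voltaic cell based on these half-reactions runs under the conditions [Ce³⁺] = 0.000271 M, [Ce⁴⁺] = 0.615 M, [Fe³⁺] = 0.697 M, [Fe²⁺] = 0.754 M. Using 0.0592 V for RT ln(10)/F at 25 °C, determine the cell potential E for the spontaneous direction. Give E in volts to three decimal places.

Ce⁴⁺/Ce³⁺ is the cathode (higher E°), Fe³⁺/Fe²⁺ the anode: E°cell = +1.61 − (+0.78) = +0.83 V, n = 1.
Overall: Ce⁴⁺(aq) + Fe²⁺(aq) → Ce³⁺(aq) + Fe³⁺(aq)
Q = [Ce³⁺]·[Fe³⁺] / ([Ce⁴⁺]·[Fe²⁺]); log Q = -3.390.
E = E° − (0.0592/n) log Q = +0.83 − (0.0592/1)(-3.390) = +1.031 V.

+1.031 V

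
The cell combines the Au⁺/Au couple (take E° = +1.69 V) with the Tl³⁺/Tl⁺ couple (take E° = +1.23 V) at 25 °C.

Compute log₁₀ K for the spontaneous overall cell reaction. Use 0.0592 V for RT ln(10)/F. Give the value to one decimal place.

Cathode: Au⁺/Au; anode: Tl³⁺/Tl⁺. E°cell = +0.46 V, n = 2.
log K = nE°cell / 0.0592 = (2)(+0.46) / 0.0592 = 15.5.

15.5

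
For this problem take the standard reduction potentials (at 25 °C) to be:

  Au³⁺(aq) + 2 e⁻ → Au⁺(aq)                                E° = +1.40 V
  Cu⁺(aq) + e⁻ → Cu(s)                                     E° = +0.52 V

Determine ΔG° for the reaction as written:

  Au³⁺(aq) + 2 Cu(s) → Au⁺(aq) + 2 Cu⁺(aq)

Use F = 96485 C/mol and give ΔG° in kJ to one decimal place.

As written, Au³⁺/Au⁺ is reduced (cathode) and Cu⁺/Cu is oxidised (anode), so E°cell = (+1.40) − (+0.52) = +0.88 V.
Balancing electrons gives n = 2.
ΔG° = −nFE° = −(2)(96485)(+0.88) = -169,814 J = -169.8 kJ.

-169.8 kJ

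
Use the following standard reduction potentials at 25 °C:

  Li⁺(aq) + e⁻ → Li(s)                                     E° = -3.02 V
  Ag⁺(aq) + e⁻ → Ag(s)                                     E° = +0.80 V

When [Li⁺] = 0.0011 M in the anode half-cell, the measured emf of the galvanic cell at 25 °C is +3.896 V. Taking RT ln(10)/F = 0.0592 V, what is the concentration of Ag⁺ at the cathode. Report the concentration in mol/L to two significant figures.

0.021 M

Ag⁺/Ag is the cathode, Li⁺/Li the anode: E°cell = +3.82 V, n = 1.
Overall reaction: Ag⁺(aq) + Li(s) → Ag(s) + Li⁺(aq); Q = [Li⁺]^1/[Ag⁺]^1.
From E = E° − (0.0592/n) log Q: log Q = (E° − E)·n/0.0592 = (+3.82 − (+3.896))·1/0.0592 = -1.2838.
So 1·log[Ag⁺] = 1·log(0.0011) − log Q = -2.9586 − (-1.2838) = -1.6748; [Ag⁺] = 10^(-1.6748) ≈ 0.021 M.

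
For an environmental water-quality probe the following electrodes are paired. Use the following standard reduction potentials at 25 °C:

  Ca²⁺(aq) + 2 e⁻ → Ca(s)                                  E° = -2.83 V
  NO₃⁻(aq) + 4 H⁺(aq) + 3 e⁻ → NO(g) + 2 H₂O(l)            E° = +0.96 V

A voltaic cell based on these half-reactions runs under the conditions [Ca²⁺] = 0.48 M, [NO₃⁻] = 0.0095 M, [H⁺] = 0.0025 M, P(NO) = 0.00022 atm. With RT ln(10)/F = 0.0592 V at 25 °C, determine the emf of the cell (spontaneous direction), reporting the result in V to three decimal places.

NO₃⁻/NO is the cathode (higher E°), Ca²⁺/Ca the anode: E°cell = +0.96 − (-2.83) = +3.79 V, n = 6.
Overall: 2 NO₃⁻(aq) + 8 H⁺(aq) + 3 Ca(s) → 2 NO(g) + 4 H₂O(l) + 3 Ca²⁺(aq)
Q = P(NO)^2·[Ca²⁺]^3 / ([NO₃⁻]^2·[H⁺]^8); log Q = 16.590.
E = E° − (0.0592/n) log Q = +3.79 − (0.0592/6)(16.590) = +3.626 V.

+3.626 V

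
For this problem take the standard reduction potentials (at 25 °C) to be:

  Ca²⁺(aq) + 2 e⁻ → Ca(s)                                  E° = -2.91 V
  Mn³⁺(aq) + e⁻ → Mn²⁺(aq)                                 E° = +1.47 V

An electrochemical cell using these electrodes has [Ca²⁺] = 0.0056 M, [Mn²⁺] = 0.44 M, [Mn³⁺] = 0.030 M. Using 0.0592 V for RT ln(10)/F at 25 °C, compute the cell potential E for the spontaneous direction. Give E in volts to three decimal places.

+4.378 V

Mn³⁺/Mn²⁺ is the cathode (higher E°), Ca²⁺/Ca the anode: E°cell = +1.47 − (-2.91) = +4.38 V, n = 2.
Overall: 2 Mn³⁺(aq) + Ca(s) → 2 Mn²⁺(aq) + Ca²⁺(aq)
Q = [Mn²⁺]^2·[Ca²⁺] / ([Mn³⁺]^2); log Q = 0.081.
E = E° − (0.0592/n) log Q = +4.38 − (0.0592/2)(0.081) = +4.378 V.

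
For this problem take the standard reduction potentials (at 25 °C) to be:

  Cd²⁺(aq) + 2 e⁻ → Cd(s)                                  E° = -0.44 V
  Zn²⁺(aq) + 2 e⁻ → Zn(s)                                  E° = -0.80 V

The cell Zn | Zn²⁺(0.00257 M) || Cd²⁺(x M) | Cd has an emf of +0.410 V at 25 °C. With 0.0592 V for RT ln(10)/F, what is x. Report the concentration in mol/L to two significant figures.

0.13 M

Cd²⁺/Cd is the cathode, Zn²⁺/Zn the anode: E°cell = +0.36 V, n = 2.
Overall reaction: Cd²⁺(aq) + Zn(s) → Cd(s) + Zn²⁺(aq); Q = [Zn²⁺]^1/[Cd²⁺]^1.
From E = E° − (0.0592/n) log Q: log Q = (E° − E)·n/0.0592 = (+0.36 − (+0.410))·2/0.0592 = -1.6892.
So 1·log[Cd²⁺] = 1·log(0.00257) − log Q = -2.5901 − (-1.6892) = -0.9009; [Cd²⁺] = 10^(-0.9009) ≈ 0.13 M.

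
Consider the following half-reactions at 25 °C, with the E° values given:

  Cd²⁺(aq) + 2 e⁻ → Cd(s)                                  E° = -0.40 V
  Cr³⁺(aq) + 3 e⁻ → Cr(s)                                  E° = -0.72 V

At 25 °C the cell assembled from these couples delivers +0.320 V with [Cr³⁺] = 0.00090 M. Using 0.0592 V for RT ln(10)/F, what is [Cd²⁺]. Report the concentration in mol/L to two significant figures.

Cd²⁺/Cd is the cathode, Cr³⁺/Cr the anode: E°cell = +0.32 V, n = 6.
Overall reaction: 3 Cd²⁺(aq) + 2 Cr(s) → 3 Cd(s) + 2 Cr³⁺(aq); Q = [Cr³⁺]^2/[Cd²⁺]^3.
From E = E° − (0.0592/n) log Q: log Q = (E° − E)·n/0.0592 = (+0.32 − (+0.320))·6/0.0592 = 0.0000.
So 3·log[Cd²⁺] = 2·log(0.0009) − log Q = -6.0915 − (0.0000) = -6.0915; log[Cd²⁺] = -6.0915 / 3 = -2.0305; [Cd²⁺] = 10^(-2.0305) ≈ 0.0093 M.

0.0093 M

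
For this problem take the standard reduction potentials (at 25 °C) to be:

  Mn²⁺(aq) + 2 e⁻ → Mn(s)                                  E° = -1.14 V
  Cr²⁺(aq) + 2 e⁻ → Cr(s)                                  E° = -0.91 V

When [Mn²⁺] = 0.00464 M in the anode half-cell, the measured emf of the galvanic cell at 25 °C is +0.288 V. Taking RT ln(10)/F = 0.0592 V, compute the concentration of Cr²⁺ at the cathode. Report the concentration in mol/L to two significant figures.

Cr²⁺/Cr is the cathode, Mn²⁺/Mn the anode: E°cell = +0.23 V, n = 2.
Overall reaction: Cr²⁺(aq) + Mn(s) → Cr(s) + Mn²⁺(aq); Q = [Mn²⁺]^1/[Cr²⁺]^1.
From E = E° − (0.0592/n) log Q: log Q = (E° − E)·n/0.0592 = (+0.23 − (+0.288))·2/0.0592 = -1.9595.
So 1·log[Cr²⁺] = 1·log(0.00464) − log Q = -2.3335 − (-1.9595) = -0.3740; [Cr²⁺] = 10^(-0.3740) ≈ 0.42 M.

0.42 M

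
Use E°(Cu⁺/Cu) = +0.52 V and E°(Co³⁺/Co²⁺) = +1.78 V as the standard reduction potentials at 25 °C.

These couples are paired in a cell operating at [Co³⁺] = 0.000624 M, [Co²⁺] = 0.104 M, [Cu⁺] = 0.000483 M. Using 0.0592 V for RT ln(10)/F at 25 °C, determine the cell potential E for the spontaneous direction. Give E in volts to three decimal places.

+1.325 V

Co³⁺/Co²⁺ is the cathode (higher E°), Cu⁺/Cu the anode: E°cell = +1.78 − (+0.52) = +1.26 V, n = 1.
Overall: Co³⁺(aq) + Cu(s) → Co²⁺(aq) + Cu⁺(aq)
Q = [Co²⁺]·[Cu⁺] / ([Co³⁺]); log Q = -1.094.
E = E° − (0.0592/n) log Q = +1.26 − (0.0592/1)(-1.094) = +1.325 V.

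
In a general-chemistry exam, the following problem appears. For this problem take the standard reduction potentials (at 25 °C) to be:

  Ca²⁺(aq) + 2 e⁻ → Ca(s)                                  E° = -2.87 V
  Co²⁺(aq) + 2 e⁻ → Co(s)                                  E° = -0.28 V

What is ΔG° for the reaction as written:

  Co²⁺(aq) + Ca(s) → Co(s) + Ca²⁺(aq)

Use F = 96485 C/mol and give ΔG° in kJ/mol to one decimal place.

As written, Co²⁺/Co is reduced (cathode) and Ca²⁺/Ca is oxidised (anode), so E°cell = (-0.28) − (-2.87) = +2.59 V.
Balancing electrons gives n = 2.
ΔG° = −nFE° = −(2)(96485)(+2.59) = -499,792 J = -499.8 kJ/mol.

-499.8 kJ/mol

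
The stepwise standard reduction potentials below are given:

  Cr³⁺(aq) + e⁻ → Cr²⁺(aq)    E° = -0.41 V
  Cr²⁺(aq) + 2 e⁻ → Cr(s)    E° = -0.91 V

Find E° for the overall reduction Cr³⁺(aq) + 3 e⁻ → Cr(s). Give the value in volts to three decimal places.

Since ΔG° = −nFE° is additive over sequential reductions, n₃E°₃ = n₁E°₁ + n₂E°₂.
E°₃ = (1×-0.41 + 2×-0.91) / 3 = (-2.230) / 3 = -0.743 V.
E° values themselves are not directly additive — weighting by electron count is essential.

-0.743 V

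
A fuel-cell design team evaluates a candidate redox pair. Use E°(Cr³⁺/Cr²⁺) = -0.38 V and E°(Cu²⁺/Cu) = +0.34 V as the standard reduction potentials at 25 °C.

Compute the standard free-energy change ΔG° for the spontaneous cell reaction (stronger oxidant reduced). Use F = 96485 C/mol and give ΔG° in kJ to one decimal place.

-138.9 kJ

Cu²⁺/Cu (E° = +0.34 V) is the cathode; Cr³⁺/Cr²⁺ (E° = -0.38 V) is the anode, so E°cell = +0.72 V.
Balancing electrons gives n = 2 (lcm of 2 and 1).
ΔG° = −nFE° = −(2)(96485)(+0.72) = -138,938 J = -138.9 kJ.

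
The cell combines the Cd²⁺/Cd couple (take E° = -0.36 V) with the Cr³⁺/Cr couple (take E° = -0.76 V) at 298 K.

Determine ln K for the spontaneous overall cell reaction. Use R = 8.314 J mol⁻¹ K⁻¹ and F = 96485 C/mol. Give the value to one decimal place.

Cathode: Cd²⁺/Cd; anode: Cr³⁺/Cr. E°cell = (-0.36) − (-0.76) = +0.40 V, with n = 6.
ΔG° = −nFE° = −RT ln K, so ln K = nFE°/(RT) = (6)(96485)(+0.40) / ((8.314)(298)) = 93.464.

93.5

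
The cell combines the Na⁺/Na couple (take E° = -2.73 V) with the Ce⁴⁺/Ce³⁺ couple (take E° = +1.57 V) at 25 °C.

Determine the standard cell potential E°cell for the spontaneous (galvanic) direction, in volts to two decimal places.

The Ce⁴⁺/Ce³⁺ couple has the higher reduction potential, so it is the cathode; Na⁺/Na is oxidised at the anode.
E°cell = E°(cathode) − E°(anode) = (+1.57) − (-2.73) = +4.30 V.

+4.30 V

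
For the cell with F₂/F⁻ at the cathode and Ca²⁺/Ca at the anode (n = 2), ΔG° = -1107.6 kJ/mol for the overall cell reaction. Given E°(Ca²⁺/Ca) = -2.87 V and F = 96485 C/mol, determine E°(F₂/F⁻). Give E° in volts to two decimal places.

E°cell = −ΔG°/(nF) = −(-1107.6×10³)/((2)(96485)) = +5.740 V.
Since F₂/F⁻ is the cathode and Ca²⁺/Ca the anode, E°cell = E°(F₂/F⁻) − E°(Ca²⁺/Ca).
So E°(F₂/F⁻) = E°cell + E°(Ca²⁺/Ca) = +5.740 + (-2.87) = +2.87 V.

+2.87 V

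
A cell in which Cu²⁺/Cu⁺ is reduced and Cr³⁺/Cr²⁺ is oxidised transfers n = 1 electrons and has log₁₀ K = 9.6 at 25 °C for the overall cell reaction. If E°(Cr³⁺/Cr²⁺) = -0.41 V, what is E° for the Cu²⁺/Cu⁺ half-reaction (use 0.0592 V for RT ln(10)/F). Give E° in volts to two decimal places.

E°cell = (0.0592/n)·log K = (0.0592/1)(9.6) = +0.568 V.
Since Cu²⁺/Cu⁺ is the cathode and Cr³⁺/Cr²⁺ the anode, E°cell = E°(Cu²⁺/Cu⁺) − E°(Cr³⁺/Cr²⁺).
So E°(Cu²⁺/Cu⁺) = E°cell + E°(Cr³⁺/Cr²⁺) = +0.568 + (-0.41) = +0.16 V.

+0.16 V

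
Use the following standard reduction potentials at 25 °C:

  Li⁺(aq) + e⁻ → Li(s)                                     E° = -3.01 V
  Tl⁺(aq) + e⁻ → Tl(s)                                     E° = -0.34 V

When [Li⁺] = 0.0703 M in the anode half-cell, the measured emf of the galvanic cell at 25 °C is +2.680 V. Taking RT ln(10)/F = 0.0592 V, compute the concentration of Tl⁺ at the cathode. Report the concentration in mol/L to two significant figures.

Tl⁺/Tl is the cathode, Li⁺/Li the anode: E°cell = +2.67 V, n = 1.
Overall reaction: Tl⁺(aq) + Li(s) → Tl(s) + Li⁺(aq); Q = [Li⁺]^1/[Tl⁺]^1.
From E = E° − (0.0592/n) log Q: log Q = (E° − E)·n/0.0592 = (+2.67 − (+2.680))·1/0.0592 = -0.1689.
So 1·log[Tl⁺] = 1·log(0.0703) − log Q = -1.1530 − (-0.1689) = -0.9841; [Tl⁺] = 10^(-0.9841) ≈ 0.10 M.

0.10 M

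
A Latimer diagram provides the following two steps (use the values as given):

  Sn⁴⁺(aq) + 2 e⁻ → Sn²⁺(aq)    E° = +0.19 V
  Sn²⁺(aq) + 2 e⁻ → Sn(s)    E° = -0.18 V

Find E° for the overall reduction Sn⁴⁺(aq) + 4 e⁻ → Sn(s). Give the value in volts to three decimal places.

Adding the free-energy changes (−nFE°) of the two steps gives −n₃FE°₃ = −n₁FE°₁ − n₂FE°₂.
E°₃ = (2×+0.19 + 2×-0.18) / 4 = (+0.020) / 4 = +0.005 V.

+0.005 V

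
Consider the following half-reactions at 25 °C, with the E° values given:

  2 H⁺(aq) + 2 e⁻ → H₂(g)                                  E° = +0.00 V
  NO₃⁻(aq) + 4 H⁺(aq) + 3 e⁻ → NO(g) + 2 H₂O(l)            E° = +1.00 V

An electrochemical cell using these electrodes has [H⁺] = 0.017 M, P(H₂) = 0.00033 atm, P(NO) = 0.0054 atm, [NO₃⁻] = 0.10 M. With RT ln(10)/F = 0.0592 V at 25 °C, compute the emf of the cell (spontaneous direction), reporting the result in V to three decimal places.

NO₃⁻/NO is the cathode (higher E°), H⁺/H₂ the anode: E°cell = +1.00 − (+0.00) = +1.00 V, n = 6.
Overall: 2 NO₃⁻(aq) + 2 H⁺(aq) + 3 H₂(g) → 2 NO(g) + 4 H₂O(l)
Q = P(NO)^2 / ([NO₃⁻]^2·[H⁺]^2·P(H₂)^3); log Q = 11.448.
E = E° − (0.0592/n) log Q = +1.00 − (0.0592/6)(11.448) = +0.887 V.

+0.887 V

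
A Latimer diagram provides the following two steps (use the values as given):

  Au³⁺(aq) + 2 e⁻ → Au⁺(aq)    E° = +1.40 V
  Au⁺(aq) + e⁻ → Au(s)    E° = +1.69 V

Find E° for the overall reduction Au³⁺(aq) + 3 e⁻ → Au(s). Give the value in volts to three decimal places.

Adding the free-energy changes (−nFE°) of the two steps gives −n₃FE°₃ = −n₁FE°₁ − n₂FE°₂.
E°₃ = (2×+1.40 + 1×+1.69) / 3 = (+4.490) / 3 = +1.497 V.
E° values themselves are not directly additive — weighting by electron count is essential.

+1.497 V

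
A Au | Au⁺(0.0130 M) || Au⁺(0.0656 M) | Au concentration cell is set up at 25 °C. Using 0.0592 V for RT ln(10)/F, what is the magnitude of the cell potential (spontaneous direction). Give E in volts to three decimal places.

+0.042 V

For a concentration cell E°cell = 0. The 0.0656 M side is the cathode (reduction is favoured where [Au⁺] is higher).
With n = 1, E = −(0.0592/1) log([Au⁺]ₐₙ/[Au⁺]꜀ₐₜ) = −(0.0592/1) log(0.013/0.0656) = −(0.0592/1)(-0.703) = +0.042 V.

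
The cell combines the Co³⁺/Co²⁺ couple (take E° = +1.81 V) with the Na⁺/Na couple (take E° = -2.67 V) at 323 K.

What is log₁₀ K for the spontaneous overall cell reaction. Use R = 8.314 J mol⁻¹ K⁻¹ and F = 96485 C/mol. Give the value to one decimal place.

69.9

Cathode: Co³⁺/Co²⁺; anode: Na⁺/Na. E°cell = (+1.81) − (-2.67) = +4.48 V, with n = 1.
ΔG° = −nFE° = −RT ln K, so ln K = nFE°/(RT) = (1)(96485)(+4.48) / ((8.314)(323)) = 160.963.
log₁₀ K = 160.963 / ln 10 = 69.9.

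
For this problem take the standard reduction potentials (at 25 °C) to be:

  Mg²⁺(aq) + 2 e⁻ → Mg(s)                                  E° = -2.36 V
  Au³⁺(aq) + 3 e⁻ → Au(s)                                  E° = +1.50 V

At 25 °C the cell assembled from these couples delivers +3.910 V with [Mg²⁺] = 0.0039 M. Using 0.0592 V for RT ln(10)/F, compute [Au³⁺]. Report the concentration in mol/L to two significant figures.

Au³⁺/Au is the cathode, Mg²⁺/Mg the anode: E°cell = +3.86 V, n = 6.
Overall reaction: 2 Au³⁺(aq) + 3 Mg(s) → 2 Au(s) + 3 Mg²⁺(aq); Q = [Mg²⁺]^3/[Au³⁺]^2.
From E = E° − (0.0592/n) log Q: log Q = (E° − E)·n/0.0592 = (+3.86 − (+3.910))·6/0.0592 = -5.0676.
So 2·log[Au³⁺] = 3·log(0.0039) − log Q = -7.2268 − (-5.0676) = -2.1592; log[Au³⁺] = -2.1592 / 2 = -1.0796; [Au³⁺] = 10^(-1.0796) ≈ 0.083 M.

0.083 M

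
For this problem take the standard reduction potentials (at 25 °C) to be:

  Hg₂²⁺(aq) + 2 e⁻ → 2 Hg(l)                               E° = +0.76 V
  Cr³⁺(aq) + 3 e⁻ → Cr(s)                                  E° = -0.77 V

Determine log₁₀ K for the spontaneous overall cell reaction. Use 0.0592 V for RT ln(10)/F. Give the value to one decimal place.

Cathode: Hg₂²⁺/Hg; anode: Cr³⁺/Cr. E°cell = +1.53 V, n = 6.
log K = nE°cell / 0.0592 = (6)(+1.53) / 0.0592 = 155.1.

155.1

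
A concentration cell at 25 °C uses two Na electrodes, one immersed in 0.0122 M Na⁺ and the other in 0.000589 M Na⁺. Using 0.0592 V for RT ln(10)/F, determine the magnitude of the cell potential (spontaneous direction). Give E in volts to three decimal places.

+0.078 V

For a concentration cell E°cell = 0. The 0.0122 M side is the cathode (reduction is favoured where [Na⁺] is higher).
With n = 1, E = −(0.0592/1) log([Na⁺]ₐₙ/[Na⁺]꜀ₐₜ) = −(0.0592/1) log(0.000589/0.0122) = −(0.0592/1)(-1.316) = +0.078 V.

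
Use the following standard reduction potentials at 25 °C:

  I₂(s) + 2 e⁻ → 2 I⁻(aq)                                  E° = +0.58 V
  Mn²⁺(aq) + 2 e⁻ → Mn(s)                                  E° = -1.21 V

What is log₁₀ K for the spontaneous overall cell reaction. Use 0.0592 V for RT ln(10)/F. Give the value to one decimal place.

Cathode: I₂/I⁻; anode: Mn²⁺/Mn. E°cell = +1.79 V, n = 2.
log K = nE°cell / 0.0592 = (2)(+1.79) / 0.0592 = 60.5.

60.5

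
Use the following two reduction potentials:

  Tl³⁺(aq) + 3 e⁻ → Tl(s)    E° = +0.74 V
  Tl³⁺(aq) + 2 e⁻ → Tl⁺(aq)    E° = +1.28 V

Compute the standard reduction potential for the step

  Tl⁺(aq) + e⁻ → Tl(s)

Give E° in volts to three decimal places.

Sequential free energies add, so n₃E°₃ = n₁E°₁ + n₂E°₂.
With n₃ = 3, and the known step contributing 2×(+1.28) V, the unknown satisfies 1·E° = 3×(+0.74) − 2×(+1.28) = -0.340.
E° = -0.340 / 1 = -0.340 V.

-0.340 V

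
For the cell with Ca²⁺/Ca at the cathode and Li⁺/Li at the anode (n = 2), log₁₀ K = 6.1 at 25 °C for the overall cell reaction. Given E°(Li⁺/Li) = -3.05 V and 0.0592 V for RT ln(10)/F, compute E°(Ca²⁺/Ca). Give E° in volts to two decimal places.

-2.87 V

E°cell = (0.0592/n)·log K = (0.0592/2)(6.1) = +0.181 V.
Since Ca²⁺/Ca is the cathode and Li⁺/Li the anode, E°cell = E°(Ca²⁺/Ca) − E°(Li⁺/Li).
So E°(Ca²⁺/Ca) = E°cell + E°(Li⁺/Li) = +0.181 + (-3.05) = -2.87 V.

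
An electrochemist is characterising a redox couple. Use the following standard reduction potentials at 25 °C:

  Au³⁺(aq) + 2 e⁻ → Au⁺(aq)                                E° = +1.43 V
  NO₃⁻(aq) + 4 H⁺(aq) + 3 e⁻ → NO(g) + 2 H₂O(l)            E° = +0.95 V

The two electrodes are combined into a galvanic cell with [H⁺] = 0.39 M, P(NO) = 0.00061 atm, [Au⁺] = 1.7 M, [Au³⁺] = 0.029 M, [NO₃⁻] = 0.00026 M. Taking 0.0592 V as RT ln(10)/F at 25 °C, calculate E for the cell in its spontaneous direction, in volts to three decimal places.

Au³⁺/Au⁺ is the cathode (higher E°), NO₃⁻/NO the anode: E°cell = +1.43 − (+0.95) = +0.48 V, n = 6.
Overall: 3 Au³⁺(aq) + 2 NO(g) + 4 H₂O(l) → 3 Au⁺(aq) + 2 NO₃⁻(aq) + 8 H⁺(aq)
Q = [Au⁺]^3·[NO₃⁻]^2·[H⁺]^8 / ([Au³⁺]^3·P(NO)^2); log Q = 1.292.
E = E° − (0.0592/n) log Q = +0.48 − (0.0592/6)(1.292) = +0.467 V.

+0.467 V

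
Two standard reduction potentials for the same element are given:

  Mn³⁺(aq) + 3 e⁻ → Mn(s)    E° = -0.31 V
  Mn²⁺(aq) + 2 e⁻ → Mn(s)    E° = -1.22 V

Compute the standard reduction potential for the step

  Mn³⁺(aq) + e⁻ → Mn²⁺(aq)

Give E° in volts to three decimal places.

+1.510 V

Sequential free energies add, so n₃E°₃ = n₁E°₁ + n₂E°₂.
With n₃ = 3, and the known step contributing 2×(-1.22) V, the unknown satisfies 1·E° = 3×(-0.31) − 2×(-1.22) = +1.510.
E° = +1.510 / 1 = +1.510 V.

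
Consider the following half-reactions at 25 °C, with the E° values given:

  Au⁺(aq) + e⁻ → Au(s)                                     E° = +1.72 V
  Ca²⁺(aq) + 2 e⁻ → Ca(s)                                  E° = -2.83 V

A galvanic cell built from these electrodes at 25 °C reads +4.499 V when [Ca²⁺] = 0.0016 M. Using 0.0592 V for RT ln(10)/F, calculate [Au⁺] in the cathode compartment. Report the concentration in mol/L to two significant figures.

0.0055 M

Au⁺/Au is the cathode, Ca²⁺/Ca the anode: E°cell = +4.55 V, n = 2.
Overall reaction: 2 Au⁺(aq) + Ca(s) → 2 Au(s) + Ca²⁺(aq); Q = [Ca²⁺]^1/[Au⁺]^2.
From E = E° − (0.0592/n) log Q: log Q = (E° − E)·n/0.0592 = (+4.55 − (+4.499))·2/0.0592 = 1.7230.
So 2·log[Au⁺] = 1·log(0.0016) − log Q = -2.7959 − (1.7230) = -4.5189; log[Au⁺] = -4.5189 / 2 = -2.2595; [Au⁺] = 10^(-2.2595) ≈ 0.0055 M.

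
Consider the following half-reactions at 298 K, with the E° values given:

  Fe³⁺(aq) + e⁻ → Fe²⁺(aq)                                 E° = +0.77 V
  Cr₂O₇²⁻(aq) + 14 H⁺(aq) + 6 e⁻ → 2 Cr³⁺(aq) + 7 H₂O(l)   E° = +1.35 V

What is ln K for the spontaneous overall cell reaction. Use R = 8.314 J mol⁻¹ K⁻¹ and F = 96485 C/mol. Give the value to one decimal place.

Cathode: Cr₂O₇²⁻/Cr³⁺; anode: Fe³⁺/Fe²⁺. E°cell = (+1.35) − (+0.77) = +0.58 V, with n = 6.
ΔG° = −nFE° = −RT ln K, so ln K = nFE°/(RT) = (6)(96485)(+0.58) / ((8.314)(298)) = 135.523.

135.5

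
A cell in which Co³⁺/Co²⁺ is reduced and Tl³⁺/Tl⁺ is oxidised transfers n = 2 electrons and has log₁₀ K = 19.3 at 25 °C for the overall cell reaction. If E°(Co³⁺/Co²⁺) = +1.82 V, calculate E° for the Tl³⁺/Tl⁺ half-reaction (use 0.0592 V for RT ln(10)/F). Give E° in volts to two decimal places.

E°cell = (0.0592/n)·log K = (0.0592/2)(19.3) = +0.571 V.
Since Co³⁺/Co²⁺ is the cathode and Tl³⁺/Tl⁺ the anode, E°cell = E°(Co³⁺/Co²⁺) − E°(Tl³⁺/Tl⁺).
So E°(Tl³⁺/Tl⁺) = E°(Co³⁺/Co²⁺) − E°cell = (+1.82) − (+0.571) = +1.25 V.

+1.25 V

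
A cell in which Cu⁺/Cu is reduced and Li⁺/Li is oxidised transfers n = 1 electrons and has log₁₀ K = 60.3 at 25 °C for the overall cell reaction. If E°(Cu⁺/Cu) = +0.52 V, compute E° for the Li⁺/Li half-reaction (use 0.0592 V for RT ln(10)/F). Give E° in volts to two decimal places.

E°cell = (0.0592/n)·log K = (0.0592/1)(60.3) = +3.570 V.
Since Cu⁺/Cu is the cathode and Li⁺/Li the anode, E°cell = E°(Cu⁺/Cu) − E°(Li⁺/Li).
So E°(Li⁺/Li) = E°(Cu⁺/Cu) − E°cell = (+0.52) − (+3.570) = -3.05 V.

-3.05 V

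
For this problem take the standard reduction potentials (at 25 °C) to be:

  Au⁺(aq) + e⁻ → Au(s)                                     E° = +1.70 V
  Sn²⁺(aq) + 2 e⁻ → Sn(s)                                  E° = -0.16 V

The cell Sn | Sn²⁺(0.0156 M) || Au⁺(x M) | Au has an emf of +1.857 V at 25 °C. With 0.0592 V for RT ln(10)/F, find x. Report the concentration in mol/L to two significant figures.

Au⁺/Au is the cathode, Sn²⁺/Sn the anode: E°cell = +1.86 V, n = 2.
Overall reaction: 2 Au⁺(aq) + Sn(s) → 2 Au(s) + Sn²⁺(aq); Q = [Sn²⁺]^1/[Au⁺]^2.
From E = E° − (0.0592/n) log Q: log Q = (E° − E)·n/0.0592 = (+1.86 − (+1.857))·2/0.0592 = 0.1014.
So 2·log[Au⁺] = 1·log(0.0156) − log Q = -1.8069 − (0.1014) = -1.9083; log[Au⁺] = -1.9083 / 2 = -0.9542; [Au⁺] = 10^(-0.9542) ≈ 0.11 M.

0.11 M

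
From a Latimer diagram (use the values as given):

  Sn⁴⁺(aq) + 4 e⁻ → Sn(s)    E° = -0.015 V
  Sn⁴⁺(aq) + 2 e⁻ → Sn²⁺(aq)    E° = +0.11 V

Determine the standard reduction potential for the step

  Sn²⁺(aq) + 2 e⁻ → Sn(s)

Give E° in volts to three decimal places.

-0.140 V

Sequential free energies add, so n₃E°₃ = n₁E°₁ + n₂E°₂.
With n₃ = 4, and the known step contributing 2×(+0.11) V, the unknown satisfies 2·E° = 4×(-0.015) − 2×(+0.11) = -0.280.
E° = -0.280 / 2 = -0.140 V.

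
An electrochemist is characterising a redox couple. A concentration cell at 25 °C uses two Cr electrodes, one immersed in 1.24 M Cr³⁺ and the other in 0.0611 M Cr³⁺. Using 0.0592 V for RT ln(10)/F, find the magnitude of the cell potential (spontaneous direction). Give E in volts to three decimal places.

+0.026 V

For a concentration cell E°cell = 0. The 1.24 M side is the cathode (reduction is favoured where [Cr³⁺] is higher).
With n = 3, E = −(0.0592/3) log([Cr³⁺]ₐₙ/[Cr³⁺]꜀ₐₜ) = −(0.0592/3) log(0.0611/1.24) = −(0.0592/3)(-1.307) = +0.026 V.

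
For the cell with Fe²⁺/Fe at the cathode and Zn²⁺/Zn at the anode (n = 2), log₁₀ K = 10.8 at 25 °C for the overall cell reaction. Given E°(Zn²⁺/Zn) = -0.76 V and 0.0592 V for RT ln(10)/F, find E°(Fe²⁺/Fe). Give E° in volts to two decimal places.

E°cell = (0.0592/n)·log K = (0.0592/2)(10.8) = +0.320 V.
Since Fe²⁺/Fe is the cathode and Zn²⁺/Zn the anode, E°cell = E°(Fe²⁺/Fe) − E°(Zn²⁺/Zn).
So E°(Fe²⁺/Fe) = E°cell + E°(Zn²⁺/Zn) = +0.320 + (-0.76) = -0.44 V.

-0.44 V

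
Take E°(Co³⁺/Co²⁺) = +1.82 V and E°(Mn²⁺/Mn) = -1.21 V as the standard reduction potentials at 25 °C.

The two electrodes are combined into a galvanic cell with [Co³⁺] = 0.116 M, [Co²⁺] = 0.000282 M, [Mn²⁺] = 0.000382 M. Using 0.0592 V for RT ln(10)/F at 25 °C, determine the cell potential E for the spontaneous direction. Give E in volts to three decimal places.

+3.286 V

Co³⁺/Co²⁺ is the cathode (higher E°), Mn²⁺/Mn the anode: E°cell = +1.82 − (-1.21) = +3.03 V, n = 2.
Overall: 2 Co³⁺(aq) + Mn(s) → 2 Co²⁺(aq) + Mn²⁺(aq)
Q = [Co²⁺]^2·[Mn²⁺] / ([Co³⁺]^2); log Q = -8.646.
E = E° − (0.0592/n) log Q = +3.03 − (0.0592/2)(-8.646) = +3.286 V.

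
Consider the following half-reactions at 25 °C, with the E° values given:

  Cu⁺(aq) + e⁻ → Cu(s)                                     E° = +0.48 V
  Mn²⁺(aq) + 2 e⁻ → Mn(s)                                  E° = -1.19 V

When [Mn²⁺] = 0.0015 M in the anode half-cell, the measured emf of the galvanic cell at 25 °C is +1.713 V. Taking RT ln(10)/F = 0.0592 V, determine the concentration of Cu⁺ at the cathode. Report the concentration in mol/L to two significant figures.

0.21 M

Cu⁺/Cu is the cathode, Mn²⁺/Mn the anode: E°cell = +1.67 V, n = 2.
Overall reaction: 2 Cu⁺(aq) + Mn(s) → 2 Cu(s) + Mn²⁺(aq); Q = [Mn²⁺]^1/[Cu⁺]^2.
From E = E° − (0.0592/n) log Q: log Q = (E° − E)·n/0.0592 = (+1.67 − (+1.713))·2/0.0592 = -1.4527.
So 2·log[Cu⁺] = 1·log(0.0015) − log Q = -2.8239 − (-1.4527) = -1.3712; log[Cu⁺] = -1.3712 / 2 = -0.6856; [Cu⁺] = 10^(-0.6856) ≈ 0.21 M.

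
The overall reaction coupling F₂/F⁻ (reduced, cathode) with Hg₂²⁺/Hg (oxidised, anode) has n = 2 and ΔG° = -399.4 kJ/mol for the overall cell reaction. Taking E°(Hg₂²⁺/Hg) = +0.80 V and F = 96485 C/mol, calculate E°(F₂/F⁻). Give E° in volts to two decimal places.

E°cell = −ΔG°/(nF) = −(-399.4×10³)/((2)(96485)) = +2.070 V.
Since F₂/F⁻ is the cathode and Hg₂²⁺/Hg the anode, E°cell = E°(F₂/F⁻) − E°(Hg₂²⁺/Hg).
So E°(F₂/F⁻) = E°cell + E°(Hg₂²⁺/Hg) = +2.070 + (+0.80) = +2.87 V.

+2.87 V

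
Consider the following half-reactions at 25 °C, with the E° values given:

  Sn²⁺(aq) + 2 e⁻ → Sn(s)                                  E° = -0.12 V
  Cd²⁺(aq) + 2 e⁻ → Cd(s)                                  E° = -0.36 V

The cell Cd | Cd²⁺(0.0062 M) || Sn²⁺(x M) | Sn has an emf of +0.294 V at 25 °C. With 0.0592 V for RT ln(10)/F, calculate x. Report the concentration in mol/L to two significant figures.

Sn²⁺/Sn is the cathode, Cd²⁺/Cd the anode: E°cell = +0.24 V, n = 2.
Overall reaction: Sn²⁺(aq) + Cd(s) → Sn(s) + Cd²⁺(aq); Q = [Cd²⁺]^1/[Sn²⁺]^1.
From E = E° − (0.0592/n) log Q: log Q = (E° − E)·n/0.0592 = (+0.24 − (+0.294))·2/0.0592 = -1.8243.
So 1·log[Sn²⁺] = 1·log(0.0062) − log Q = -2.2076 − (-1.8243) = -0.3833; [Sn²⁺] = 10^(-0.3833) ≈ 0.41 M.

0.41 M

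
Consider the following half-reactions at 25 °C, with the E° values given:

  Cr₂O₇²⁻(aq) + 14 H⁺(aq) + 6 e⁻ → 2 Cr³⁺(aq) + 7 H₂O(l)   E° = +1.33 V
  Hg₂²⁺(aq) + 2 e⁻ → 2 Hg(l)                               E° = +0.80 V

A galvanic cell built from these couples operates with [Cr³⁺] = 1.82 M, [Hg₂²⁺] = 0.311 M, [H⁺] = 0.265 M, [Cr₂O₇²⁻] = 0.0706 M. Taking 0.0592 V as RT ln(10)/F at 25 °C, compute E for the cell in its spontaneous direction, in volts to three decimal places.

Cr₂O₇²⁻/Cr³⁺ is the cathode (higher E°), Hg₂²⁺/Hg the anode: E°cell = +1.33 − (+0.80) = +0.53 V, n = 6.
Overall: Cr₂O₇²⁻(aq) + 14 H⁺(aq) + 6 Hg(l) → 2 Cr³⁺(aq) + 7 H₂O(l) + 3 Hg₂²⁺(aq)
Q = [Cr³⁺]^2·[Hg₂²⁺]^3 / ([Cr₂O₇²⁻]·[H⁺]^14); log Q = 8.224.
E = E° − (0.0592/n) log Q = +0.53 − (0.0592/6)(8.224) = +0.449 V.

+0.449 V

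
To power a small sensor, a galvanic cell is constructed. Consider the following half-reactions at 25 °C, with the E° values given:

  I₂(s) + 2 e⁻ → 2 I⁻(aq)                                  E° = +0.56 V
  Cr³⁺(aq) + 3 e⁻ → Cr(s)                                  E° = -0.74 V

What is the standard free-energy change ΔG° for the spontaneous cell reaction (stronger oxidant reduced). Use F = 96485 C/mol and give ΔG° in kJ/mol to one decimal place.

I₂/I⁻ (E° = +0.56 V) is the cathode; Cr³⁺/Cr (E° = -0.74 V) is the anode, so E°cell = +1.30 V.
Balancing electrons gives n = 6 (lcm of 2 and 3).
ΔG° = −nFE° = −(6)(96485)(+1.30) = -752,583 J = -752.6 kJ/mol.

-752.6 kJ/mol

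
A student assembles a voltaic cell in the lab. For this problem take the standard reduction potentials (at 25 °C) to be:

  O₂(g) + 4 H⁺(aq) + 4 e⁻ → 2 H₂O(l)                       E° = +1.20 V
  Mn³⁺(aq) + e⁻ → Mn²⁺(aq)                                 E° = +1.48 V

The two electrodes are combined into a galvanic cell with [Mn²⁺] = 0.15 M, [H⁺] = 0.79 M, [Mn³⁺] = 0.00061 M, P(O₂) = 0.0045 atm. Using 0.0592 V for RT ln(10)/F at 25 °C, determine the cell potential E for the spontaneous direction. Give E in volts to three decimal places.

Mn³⁺/Mn²⁺ is the cathode (higher E°), O₂/H₂O the anode: E°cell = +1.48 − (+1.20) = +0.28 V, n = 4.
Overall: 4 Mn³⁺(aq) + 2 H₂O(l) → 4 Mn²⁺(aq) + O₂(g) + 4 H⁺(aq)
Q = [Mn²⁺]^4·P(O₂)·[H⁺]^4 / ([Mn³⁺]^4); log Q = 6.807.
E = E° − (0.0592/n) log Q = +0.28 − (0.0592/4)(6.807) = +0.179 V.

+0.179 V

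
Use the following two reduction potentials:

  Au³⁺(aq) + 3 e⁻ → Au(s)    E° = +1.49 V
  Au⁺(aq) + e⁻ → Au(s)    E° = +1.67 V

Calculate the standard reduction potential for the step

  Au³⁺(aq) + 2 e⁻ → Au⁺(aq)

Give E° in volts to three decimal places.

+1.400 V

Sequential free energies add, so n₃E°₃ = n₁E°₁ + n₂E°₂.
With n₃ = 3, and the known step contributing 1×(+1.67) V, the unknown satisfies 2·E° = 3×(+1.49) − 1×(+1.67) = +2.800.
E° = +2.800 / 2 = +1.400 V.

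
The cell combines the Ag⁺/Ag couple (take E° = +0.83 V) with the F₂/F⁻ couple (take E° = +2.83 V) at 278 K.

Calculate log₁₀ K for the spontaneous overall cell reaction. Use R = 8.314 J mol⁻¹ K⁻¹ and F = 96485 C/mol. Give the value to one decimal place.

Cathode: F₂/F⁻; anode: Ag⁺/Ag. E°cell = (+2.83) − (+0.83) = +2.00 V, with n = 2.
ΔG° = −nFE° = −RT ln K, so ln K = nFE°/(RT) = (2)(96485)(+2.00) / ((8.314)(278)) = 166.980.
log₁₀ K = 166.980 / ln 10 = 72.5.

72.5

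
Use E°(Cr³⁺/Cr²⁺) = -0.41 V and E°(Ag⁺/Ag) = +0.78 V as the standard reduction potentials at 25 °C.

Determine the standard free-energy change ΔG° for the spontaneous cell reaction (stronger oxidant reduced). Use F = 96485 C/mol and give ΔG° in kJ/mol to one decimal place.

Ag⁺/Ag (E° = +0.78 V) is the cathode; Cr³⁺/Cr²⁺ (E° = -0.41 V) is the anode, so E°cell = +1.19 V.
Balancing electrons gives n = 1 (lcm of 1 and 1).
ΔG° = −nFE° = −(1)(96485)(+1.19) = -114,817 J = -114.8 kJ/mol.

-114.8 kJ/mol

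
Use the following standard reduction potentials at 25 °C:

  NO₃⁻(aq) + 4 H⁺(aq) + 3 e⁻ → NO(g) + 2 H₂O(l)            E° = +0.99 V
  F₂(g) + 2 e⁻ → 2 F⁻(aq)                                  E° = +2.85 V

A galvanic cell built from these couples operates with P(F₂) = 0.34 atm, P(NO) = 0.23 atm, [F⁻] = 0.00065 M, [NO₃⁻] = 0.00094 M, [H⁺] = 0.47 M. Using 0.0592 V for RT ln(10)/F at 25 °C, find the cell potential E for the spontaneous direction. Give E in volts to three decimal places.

+2.108 V

F₂/F⁻ is the cathode (higher E°), NO₃⁻/NO the anode: E°cell = +2.85 − (+0.99) = +1.86 V, n = 6.
Overall: 3 F₂(g) + 2 NO(g) + 4 H₂O(l) → 6 F⁻(aq) + 2 NO₃⁻(aq) + 8 H⁺(aq)
Q = [F⁻]^6·[NO₃⁻]^2·[H⁺]^8 / (P(F₂)^3·P(NO)^2); log Q = -25.117.
E = E° − (0.0592/n) log Q = +1.86 − (0.0592/6)(-25.117) = +2.108 V.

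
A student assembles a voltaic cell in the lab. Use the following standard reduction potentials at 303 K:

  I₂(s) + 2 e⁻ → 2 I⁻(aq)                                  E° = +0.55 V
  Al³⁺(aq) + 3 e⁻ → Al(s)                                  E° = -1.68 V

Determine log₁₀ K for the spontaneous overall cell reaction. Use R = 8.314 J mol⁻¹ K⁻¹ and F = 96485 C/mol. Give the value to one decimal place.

222.6

Cathode: I₂/I⁻; anode: Al³⁺/Al. E°cell = (+0.55) − (-1.68) = +2.23 V, with n = 6.
ΔG° = −nFE° = −RT ln K, so ln K = nFE°/(RT) = (6)(96485)(+2.23) / ((8.314)(303)) = 512.464.
log₁₀ K = 512.464 / ln 10 = 222.6.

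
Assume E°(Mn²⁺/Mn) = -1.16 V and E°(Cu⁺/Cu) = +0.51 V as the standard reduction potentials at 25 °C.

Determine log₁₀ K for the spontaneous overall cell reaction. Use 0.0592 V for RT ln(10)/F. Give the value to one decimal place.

Cathode: Cu⁺/Cu; anode: Mn²⁺/Mn. E°cell = +1.67 V, n = 2.
log K = nE°cell / 0.0592 = (2)(+1.67) / 0.0592 = 56.4.

56.4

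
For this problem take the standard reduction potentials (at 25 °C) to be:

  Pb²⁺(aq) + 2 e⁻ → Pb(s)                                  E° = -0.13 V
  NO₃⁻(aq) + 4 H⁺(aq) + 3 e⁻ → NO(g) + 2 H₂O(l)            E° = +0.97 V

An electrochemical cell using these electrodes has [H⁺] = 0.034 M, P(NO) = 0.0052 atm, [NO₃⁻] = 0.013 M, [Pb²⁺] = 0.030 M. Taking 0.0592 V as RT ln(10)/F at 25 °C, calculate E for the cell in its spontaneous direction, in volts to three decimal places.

NO₃⁻/NO is the cathode (higher E°), Pb²⁺/Pb the anode: E°cell = +0.97 − (-0.13) = +1.10 V, n = 6.
Overall: 2 NO₃⁻(aq) + 8 H⁺(aq) + 3 Pb(s) → 2 NO(g) + 4 H₂O(l) + 3 Pb²⁺(aq)
Q = P(NO)^2·[Pb²⁺]^3 / ([NO₃⁻]^2·[H⁺]^8); log Q = 6.384.
E = E° − (0.0592/n) log Q = +1.10 − (0.0592/6)(6.384) = +1.037 V.

+1.037 V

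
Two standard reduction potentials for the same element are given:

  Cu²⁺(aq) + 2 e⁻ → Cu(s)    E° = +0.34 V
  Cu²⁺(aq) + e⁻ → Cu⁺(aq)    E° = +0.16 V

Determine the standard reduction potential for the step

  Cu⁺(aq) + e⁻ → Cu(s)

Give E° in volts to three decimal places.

+0.520 V

Sequential free energies add, so n₃E°₃ = n₁E°₁ + n₂E°₂.
With n₃ = 2, and the known step contributing 1×(+0.16) V, the unknown satisfies 1·E° = 2×(+0.34) − 1×(+0.16) = +0.520.
E° = +0.520 / 1 = +0.520 V.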